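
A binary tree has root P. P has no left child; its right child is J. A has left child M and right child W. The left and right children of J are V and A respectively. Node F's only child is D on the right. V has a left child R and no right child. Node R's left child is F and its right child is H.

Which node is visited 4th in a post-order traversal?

Post-order visits the left subtree, then the right subtree, then the node.
At P: no left child.
At P: go right to J.
  At J: go left to V.
    At V: go left to R.
      At R: go left to F.
        At F: no left child.
        At F: go right to D.
          D is a leaf — visit D.
        Visit F.
      At R: go right to H.
        H is a leaf — visit H.
      Visit R.
    At V: no right child.
    Visit V.
  At J: go right to A.
    At A: go left to M.
      M is a leaf — visit M.
    At A: go right to W.
      W is a leaf — visit W.
    Visit A.
  Visit J.
Visit P.
Full post-order sequence: D, F, H, R, V, M, W, A, J, P.

R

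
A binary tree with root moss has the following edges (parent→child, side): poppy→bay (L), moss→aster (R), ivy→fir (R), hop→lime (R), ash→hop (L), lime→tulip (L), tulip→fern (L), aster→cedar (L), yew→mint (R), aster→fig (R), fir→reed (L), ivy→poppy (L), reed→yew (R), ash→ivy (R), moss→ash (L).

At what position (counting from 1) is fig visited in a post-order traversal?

Post-order visits the left subtree, then the right subtree, then the node.
At moss: go left to ash.
  At ash: go left to hop.
    At hop: no left child.
    At hop: go right to lime.
      At lime: go left to tulip.
        At tulip: go left to fern.
          fern is a leaf — visit fern.
        At tulip: no right child.
        Visit tulip.
      At lime: no right child.
      Visit lime.
    Visit hop.
  At ash: go right to ivy.
    At ivy: go left to poppy.
      At poppy: go left to bay.
        bay is a leaf — visit bay.
      At poppy: no right child.
      Visit poppy.
    At ivy: go right to fir.
      At fir: go left to reed.
        At reed: no left child.
        At reed: go right to yew.
          At yew: no left child.
          At yew: go right to mint.
            mint is a leaf — visit mint.
          Visit yew.
        Visit reed.
      At fir: no right child.
      Visit fir.
    Visit ivy.
  Visit ash.
At moss: go right to aster.
  At aster: go left to cedar.
    cedar is a leaf — visit cedar.
  At aster: go right to fig.
    fig is a leaf — visit fig.
  Visit aster.
Visit moss.
Full post-order sequence: fern, tulip, lime, hop, bay, poppy, mint, yew, reed, fir, ivy, ash, cedar, fig, aster, moss.

14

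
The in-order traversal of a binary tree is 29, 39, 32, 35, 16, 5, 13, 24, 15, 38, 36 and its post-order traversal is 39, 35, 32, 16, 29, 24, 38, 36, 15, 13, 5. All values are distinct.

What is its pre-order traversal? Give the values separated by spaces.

The last element of post-order is the root; it splits in-order into left and right subtrees.
Root 5: left subtree has 5 nodes {29, 39, 32, 35, 16}, right has 5 {13, 24, 15, 38, 36}.
  Root 29: left subtree has 0 nodes { }, right has 4 {39, 32, 35, 16}.
    Root 16: left subtree has 3 nodes {39, 32, 35}, right has 0 { }.
      Root 32: left subtree has 1 node {39}, right has 1 {35}.
  Root 13: left subtree has 0 nodes { }, right has 4 {24, 15, 38, 36}.
    Root 15: left subtree has 1 node {24}, right has 2 {38, 36}.
      Root 36: left subtree has 1 node {38}, right has 0 { }.

5 29 16 32 39 35 13 15 24 36 38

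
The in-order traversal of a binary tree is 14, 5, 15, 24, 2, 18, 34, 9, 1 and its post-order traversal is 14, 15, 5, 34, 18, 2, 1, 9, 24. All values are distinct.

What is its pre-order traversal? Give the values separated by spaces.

The last element of post-order is the root; it splits in-order into left and right subtrees.
Root 24: left subtree has 3 nodes {14, 5, 15}, right has 5 {2, 18, 34, 9, 1}.
  Root 5: left subtree has 1 node {14}, right has 1 {15}.
  Root 9: left subtree has 3 nodes {2, 18, 34}, right has 1 {1}.
    Root 2: left subtree has 0 nodes { }, right has 2 {18, 34}.
      Root 18: left subtree has 0 nodes { }, right has 1 {34}.

24 5 14 15 9 2 18 34 1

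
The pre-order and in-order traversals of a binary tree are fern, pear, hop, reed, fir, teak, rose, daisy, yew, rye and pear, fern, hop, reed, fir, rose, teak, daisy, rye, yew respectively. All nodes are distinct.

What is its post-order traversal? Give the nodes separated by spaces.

pear rose rye yew daisy teak fir reed hop fern

The first element of pre-order is the root; it splits in-order into left and right subtrees.
Root fern: left subtree has 1 node {pear}, right has 8 {hop, reed, fir, rose, teak, daisy, rye, yew}.
  Root hop: left subtree has 0 nodes { }, right has 7 {reed, fir, rose, teak, daisy, rye, yew}.
    Root reed: left subtree has 0 nodes { }, right has 6 {fir, rose, teak, daisy, rye, yew}.
      Root fir: left subtree has 0 nodes { }, right has 5 {rose, teak, daisy, rye, yew}.
        Root teak: left subtree has 1 node {rose}, right has 3 {daisy, rye, yew}.
          Root daisy: left subtree has 0 nodes { }, right has 2 {rye, yew}.
            Root yew: left subtree has 1 node {rye}, right has 0 { }.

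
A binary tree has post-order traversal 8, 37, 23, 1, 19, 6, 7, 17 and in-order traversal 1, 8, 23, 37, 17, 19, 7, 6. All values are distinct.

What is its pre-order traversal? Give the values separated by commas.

17, 1, 23, 8, 37, 7, 19, 6

The last element of post-order is the root; it splits in-order into left and right subtrees.
Root 17: left subtree has 4 nodes {1, 8, 23, 37}, right has 3 {19, 7, 6}.
  Root 1: left subtree has 0 nodes { }, right has 3 {8, 23, 37}.
    Root 23: left subtree has 1 node {8}, right has 1 {37}.
  Root 7: left subtree has 1 node {19}, right has 1 {6}.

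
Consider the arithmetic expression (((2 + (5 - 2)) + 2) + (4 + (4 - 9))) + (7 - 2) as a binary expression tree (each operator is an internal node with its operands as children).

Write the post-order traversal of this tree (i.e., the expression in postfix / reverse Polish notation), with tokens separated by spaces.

Post-order on an expression tree gives postfix notation: for each operator, emit left operand, right operand, then the operator.

2 5 2 - + 2 + 4 4 9 - + + 7 2 - +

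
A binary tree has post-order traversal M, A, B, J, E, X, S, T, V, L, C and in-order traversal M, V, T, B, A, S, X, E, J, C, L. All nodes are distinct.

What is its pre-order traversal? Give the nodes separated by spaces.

C V M T S B A X E J L

The last element of post-order is the root; it splits in-order into left and right subtrees.
Root C: left subtree has 9 nodes {M, V, T, B, A, S, X, E, J}, right has 1 {L}.
  Root V: left subtree has 1 node {M}, right has 7 {T, B, A, S, X, E, J}.
    Root T: left subtree has 0 nodes { }, right has 6 {B, A, S, X, E, J}.
      Root S: left subtree has 2 nodes {B, A}, right has 3 {X, E, J}.
        Root B: left subtree has 0 nodes { }, right has 1 {A}.
        Root X: left subtree has 0 nodes { }, right has 2 {E, J}.
          Root E: left subtree has 0 nodes { }, right has 1 {J}.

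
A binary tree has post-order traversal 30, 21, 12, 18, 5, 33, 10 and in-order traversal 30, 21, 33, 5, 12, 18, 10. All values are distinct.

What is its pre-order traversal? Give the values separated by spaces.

10 33 21 30 5 18 12

The last element of post-order is the root; it splits in-order into left and right subtrees.
Root 10: left subtree has 6 nodes {30, 21, 33, 5, 12, 18}, right has 0 { }.
  Root 33: left subtree has 2 nodes {30, 21}, right has 3 {5, 12, 18}.
    Root 21: left subtree has 1 node {30}, right has 0 { }.
    Root 5: left subtree has 0 nodes { }, right has 2 {12, 18}.
      Root 18: left subtree has 1 node {12}, right has 0 { }.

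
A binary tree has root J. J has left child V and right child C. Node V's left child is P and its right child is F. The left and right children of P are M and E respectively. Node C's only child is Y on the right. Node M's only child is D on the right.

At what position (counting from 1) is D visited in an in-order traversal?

In-order visits the left subtree, then the node, then the right subtree.
At J: go left to V.
  At V: go left to P.
    At P: go left to M.
      At M: no left child.
      Visit M.
      At M: go right to D.
        D is a leaf — visit D.
    Visit P.
    At P: go right to E.
      E is a leaf — visit E.
  Visit V.
  At V: go right to F.
    F is a leaf — visit F.
Visit J.
At J: go right to C.
  At C: no left child.
  Visit C.
  At C: go right to Y.
    Y is a leaf — visit Y.
Full in-order sequence: M, D, P, E, V, F, J, C, Y.

2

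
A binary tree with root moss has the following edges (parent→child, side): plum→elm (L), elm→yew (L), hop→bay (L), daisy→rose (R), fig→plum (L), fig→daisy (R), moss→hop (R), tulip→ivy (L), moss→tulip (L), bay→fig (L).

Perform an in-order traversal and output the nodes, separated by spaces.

ivy tulip moss yew elm plum fig daisy rose bay hop

In-order visits the left subtree, then the node, then the right subtree.
At moss: go left to tulip.
  At tulip: go left to ivy.
    ivy is a leaf — visit ivy.
  Visit tulip.
  At tulip: no right child.
Visit moss.
At moss: go right to hop.
  At hop: go left to bay.
    At bay: go left to fig.
      At fig: go left to plum.
        At plum: go left to elm.
          At elm: go left to yew.
            yew is a leaf — visit yew.
          Visit elm.
          At elm: no right child.
        Visit plum.
        At plum: no right child.
      Visit fig.
      At fig: go right to daisy.
        At daisy: no left child.
        Visit daisy.
        At daisy: go right to rose.
          rose is a leaf — visit rose.
    Visit bay.
    At bay: no right child.
  Visit hop.
  At hop: no right child.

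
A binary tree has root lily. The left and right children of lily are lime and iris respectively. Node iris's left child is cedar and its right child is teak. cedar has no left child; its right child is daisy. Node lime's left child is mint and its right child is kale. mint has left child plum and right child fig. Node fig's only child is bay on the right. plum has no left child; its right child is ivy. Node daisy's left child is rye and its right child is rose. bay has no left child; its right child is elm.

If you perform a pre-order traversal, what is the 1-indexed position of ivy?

Pre-order visits the node, then its left subtree, then its right subtree.
Visit lily.
At lily: go left to lime.
  Visit lime.
  At lime: go left to mint.
    Visit mint.
    At mint: go left to plum.
      Visit plum.
      At plum: no left child.
      At plum: go right to ivy.
        ivy is a leaf — visit ivy.
    At mint: go right to fig.
      Visit fig.
      At fig: no left child.
      At fig: go right to bay.
        Visit bay.
        At bay: no left child.
        At bay: go right to elm.
          elm is a leaf — visit elm.
  At lime: go right to kale.
    kale is a leaf — visit kale.
At lily: go right to iris.
  Visit iris.
  At iris: go left to cedar.
    Visit cedar.
    At cedar: no left child.
    At cedar: go right to daisy.
      Visit daisy.
      At daisy: go left to rye.
        rye is a leaf — visit rye.
      At daisy: go right to rose.
        rose is a leaf — visit rose.
  At iris: go right to teak.
    teak is a leaf — visit teak.
Full pre-order sequence: lily, lime, mint, plum, ivy, fig, bay, elm, kale, iris, cedar, daisy, rye, rose, teak.

5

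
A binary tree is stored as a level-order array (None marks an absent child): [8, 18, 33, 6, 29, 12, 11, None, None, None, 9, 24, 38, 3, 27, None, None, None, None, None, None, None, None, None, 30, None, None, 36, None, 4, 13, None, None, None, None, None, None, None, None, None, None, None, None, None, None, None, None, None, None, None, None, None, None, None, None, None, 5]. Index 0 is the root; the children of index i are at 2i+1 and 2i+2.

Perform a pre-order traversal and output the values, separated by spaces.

8 18 6 29 9 33 12 24 30 38 11 3 36 5 27 4 13

Pre-order visits the node, then its left subtree, then its right subtree.
Visit 8.
At 8: go left to 18.
  Visit 18.
  At 18: go left to 6.
    6 is a leaf — visit 6.
  At 18: go right to 29.
    Visit 29.
    At 29: no left child.
    At 29: go right to 9.
      9 is a leaf — visit 9.
At 8: go right to 33.
  Visit 33.
  At 33: go left to 12.
    Visit 12.
    At 12: go left to 24.
      Visit 24.
      At 24: no left child.
      At 24: go right to 30.
        30 is a leaf — visit 30.
    At 12: go right to 38.
      38 is a leaf — visit 38.
  At 33: go right to 11.
    Visit 11.
    At 11: go left to 3.
      Visit 3.
      At 3: go left to 36.
        Visit 36.
        At 36: no left child.
        At 36: go right to 5.
          5 is a leaf — visit 5.
      At 3: no right child.
    At 11: go right to 27.
      Visit 27.
      At 27: go left to 4.
        4 is a leaf — visit 4.
      At 27: go right to 13.
        13 is a leaf — visit 13.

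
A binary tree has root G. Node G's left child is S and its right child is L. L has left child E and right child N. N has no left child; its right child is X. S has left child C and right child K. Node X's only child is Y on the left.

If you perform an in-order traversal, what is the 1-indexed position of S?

2

In-order visits the left subtree, then the node, then the right subtree.
At G: go left to S.
  At S: go left to C.
    C is a leaf — visit C.
  Visit S.
  At S: go right to K.
    K is a leaf — visit K.
Visit G.
At G: go right to L.
  At L: go left to E.
    E is a leaf — visit E.
  Visit L.
  At L: go right to N.
    At N: no left child.
    Visit N.
    At N: go right to X.
      At X: go left to Y.
        Y is a leaf — visit Y.
      Visit X.
      At X: no right child.
Full in-order sequence: C, S, K, G, E, L, N, Y, X.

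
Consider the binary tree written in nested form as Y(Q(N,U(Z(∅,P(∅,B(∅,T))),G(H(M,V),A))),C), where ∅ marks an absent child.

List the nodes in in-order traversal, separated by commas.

N, Q, Z, P, B, T, U, M, H, V, G, A, Y, C

In-order visits the left subtree, then the node, then the right subtree.
At Y: go left to Q.
  At Q: go left to N.
    N is a leaf — visit N.
  Visit Q.
  At Q: go right to U.
    At U: go left to Z.
      At Z: no left child.
      Visit Z.
      At Z: go right to P.
        At P: no left child.
        Visit P.
        At P: go right to B.
          At B: no left child.
          Visit B.
          At B: go right to T.
            T is a leaf — visit T.
    Visit U.
    At U: go right to G.
      At G: go left to H.
        At H: go left to M.
          M is a leaf — visit M.
        Visit H.
        At H: go right to V.
          V is a leaf — visit V.
      Visit G.
      At G: go right to A.
        A is a leaf — visit A.
Visit Y.
At Y: go right to C.
  C is a leaf — visit C.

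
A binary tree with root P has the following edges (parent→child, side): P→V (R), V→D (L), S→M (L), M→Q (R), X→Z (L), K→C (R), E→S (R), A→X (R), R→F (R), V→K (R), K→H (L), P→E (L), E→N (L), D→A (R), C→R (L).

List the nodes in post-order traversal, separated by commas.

Post-order visits the left subtree, then the right subtree, then the node.
At P: go left to E.
  At E: go left to N.
    N is a leaf — visit N.
  At E: go right to S.
    At S: go left to M.
      At M: no left child.
      At M: go right to Q.
        Q is a leaf — visit Q.
      Visit M.
    At S: no right child.
    Visit S.
  Visit E.
At P: go right to V.
  At V: go left to D.
    At D: no left child.
    At D: go right to A.
      At A: no left child.
      At A: go right to X.
        At X: go left to Z.
          Z is a leaf — visit Z.
        At X: no right child.
        Visit X.
      Visit A.
    Visit D.
  At V: go right to K.
    At K: go left to H.
      H is a leaf — visit H.
    At K: go right to C.
      At C: go left to R.
        At R: no left child.
        At R: go right to F.
          F is a leaf — visit F.
        Visit R.
      At C: no right child.
      Visit C.
    Visit K.
  Visit V.
Visit P.

N, Q, M, S, E, Z, X, A, D, H, F, R, C, K, V, P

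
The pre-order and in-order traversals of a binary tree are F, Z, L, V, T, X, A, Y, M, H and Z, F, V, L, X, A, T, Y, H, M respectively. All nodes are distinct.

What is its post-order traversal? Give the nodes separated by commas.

Z, V, A, X, H, M, Y, T, L, F

The first element of pre-order is the root; it splits in-order into left and right subtrees.
Root F: left subtree has 1 node {Z}, right has 8 {V, L, X, A, T, Y, H, M}.
  Root L: left subtree has 1 node {V}, right has 6 {X, A, T, Y, H, M}.
    Root T: left subtree has 2 nodes {X, A}, right has 3 {Y, H, M}.
      Root X: left subtree has 0 nodes { }, right has 1 {A}.
      Root Y: left subtree has 0 nodes { }, right has 2 {H, M}.
        Root M: left subtree has 1 node {H}, right has 0 { }.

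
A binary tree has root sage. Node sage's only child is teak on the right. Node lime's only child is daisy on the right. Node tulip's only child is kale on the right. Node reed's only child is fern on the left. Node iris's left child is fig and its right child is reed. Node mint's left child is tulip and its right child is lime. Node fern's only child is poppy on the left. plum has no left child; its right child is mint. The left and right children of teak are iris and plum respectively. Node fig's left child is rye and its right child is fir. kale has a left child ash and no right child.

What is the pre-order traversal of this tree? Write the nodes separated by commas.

Pre-order visits the node, then its left subtree, then its right subtree.
Visit sage.
At sage: no left child.
At sage: go right to teak.
  Visit teak.
  At teak: go left to iris.
    Visit iris.
    At iris: go left to fig.
      Visit fig.
      At fig: go left to rye.
        rye is a leaf — visit rye.
      At fig: go right to fir.
        fir is a leaf — visit fir.
    At iris: go right to reed.
      Visit reed.
      At reed: go left to fern.
        Visit fern.
        At fern: go left to poppy.
          poppy is a leaf — visit poppy.
        At fern: no right child.
      At reed: no right child.
  At teak: go right to plum.
    Visit plum.
    At plum: no left child.
    At plum: go right to mint.
      Visit mint.
      At mint: go left to tulip.
        Visit tulip.
        At tulip: no left child.
        At tulip: go right to kale.
          Visit kale.
          At kale: go left to ash.
            ash is a leaf — visit ash.
          At kale: no right child.
      At mint: go right to lime.
        Visit lime.
        At lime: no left child.
        At lime: go right to daisy.
          daisy is a leaf — visit daisy.

sage, teak, iris, fig, rye, fir, reed, fern, poppy, plum, mint, tulip, kale, ash, lime, daisy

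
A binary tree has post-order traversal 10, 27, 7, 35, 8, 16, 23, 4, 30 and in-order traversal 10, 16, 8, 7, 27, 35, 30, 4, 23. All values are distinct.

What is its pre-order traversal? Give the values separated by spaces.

30 16 10 8 35 7 27 4 23

The last element of post-order is the root; it splits in-order into left and right subtrees.
Root 30: left subtree has 6 nodes {10, 16, 8, 7, 27, 35}, right has 2 {4, 23}.
  Root 16: left subtree has 1 node {10}, right has 4 {8, 7, 27, 35}.
    Root 8: left subtree has 0 nodes { }, right has 3 {7, 27, 35}.
      Root 35: left subtree has 2 nodes {7, 27}, right has 0 { }.
        Root 7: left subtree has 0 nodes { }, right has 1 {27}.
  Root 4: left subtree has 0 nodes { }, right has 1 {23}.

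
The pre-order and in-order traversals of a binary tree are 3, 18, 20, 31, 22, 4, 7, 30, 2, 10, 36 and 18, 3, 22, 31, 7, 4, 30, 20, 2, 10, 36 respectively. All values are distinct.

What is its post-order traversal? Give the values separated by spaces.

The first element of pre-order is the root; it splits in-order into left and right subtrees.
Root 3: left subtree has 1 node {18}, right has 9 {22, 31, 7, 4, 30, 20, 2, 10, 36}.
  Root 20: left subtree has 5 nodes {22, 31, 7, 4, 30}, right has 3 {2, 10, 36}.
    Root 31: left subtree has 1 node {22}, right has 3 {7, 4, 30}.
      Root 4: left subtree has 1 node {7}, right has 1 {30}.
    Root 2: left subtree has 0 nodes { }, right has 2 {10, 36}.
      Root 10: left subtree has 0 nodes { }, right has 1 {36}.

18 22 7 30 4 31 36 10 2 20 3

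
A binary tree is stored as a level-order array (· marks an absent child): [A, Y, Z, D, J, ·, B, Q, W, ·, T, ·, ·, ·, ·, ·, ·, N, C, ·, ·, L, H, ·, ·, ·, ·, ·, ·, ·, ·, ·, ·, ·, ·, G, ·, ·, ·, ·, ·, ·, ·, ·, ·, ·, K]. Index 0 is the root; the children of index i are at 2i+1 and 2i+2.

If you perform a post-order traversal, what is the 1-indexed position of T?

Post-order visits the left subtree, then the right subtree, then the node.
At A: go left to Y.
  At Y: go left to D.
    At D: go left to Q.
      Q is a leaf — visit Q.
    At D: go right to W.
      At W: go left to N.
        At N: go left to G.
          G is a leaf — visit G.
        At N: no right child.
        Visit N.
      At W: go right to C.
        C is a leaf — visit C.
      Visit W.
    Visit D.
  At Y: go right to J.
    At J: no left child.
    At J: go right to T.
      At T: go left to L.
        L is a leaf — visit L.
      At T: go right to H.
        At H: no left child.
        At H: go right to K.
          K is a leaf — visit K.
        Visit H.
      Visit T.
    Visit J.
  Visit Y.
At A: go right to Z.
  At Z: no left child.
  At Z: go right to B.
    B is a leaf — visit B.
  Visit Z.
Visit A.
Full post-order sequence: Q, G, N, C, W, D, L, K, H, T, J, Y, B, Z, A.

10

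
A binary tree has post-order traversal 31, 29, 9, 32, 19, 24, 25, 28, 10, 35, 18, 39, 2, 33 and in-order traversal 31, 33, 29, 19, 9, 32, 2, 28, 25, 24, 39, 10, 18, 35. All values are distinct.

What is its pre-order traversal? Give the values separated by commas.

33, 31, 2, 19, 29, 32, 9, 39, 28, 25, 24, 18, 10, 35

The last element of post-order is the root; it splits in-order into left and right subtrees.
Root 33: left subtree has 1 node {31}, right has 12 {29, 19, 9, 32, 2, 28, 25, 24, 39, 10, 18, 35}.
  Root 2: left subtree has 4 nodes {29, 19, 9, 32}, right has 7 {28, 25, 24, 39, 10, 18, 35}.
    Root 19: left subtree has 1 node {29}, right has 2 {9, 32}.
      Root 32: left subtree has 1 node {9}, right has 0 { }.
    Root 39: left subtree has 3 nodes {28, 25, 24}, right has 3 {10, 18, 35}.
      Root 28: left subtree has 0 nodes { }, right has 2 {25, 24}.
        Root 25: left subtree has 0 nodes { }, right has 1 {24}.
      Root 18: left subtree has 1 node {10}, right has 1 {35}.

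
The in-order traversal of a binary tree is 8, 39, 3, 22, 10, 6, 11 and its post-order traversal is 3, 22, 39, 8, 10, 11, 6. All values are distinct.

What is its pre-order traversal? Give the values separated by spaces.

6 10 8 39 22 3 11

The last element of post-order is the root; it splits in-order into left and right subtrees.
Root 6: left subtree has 5 nodes {8, 39, 3, 22, 10}, right has 1 {11}.
  Root 10: left subtree has 4 nodes {8, 39, 3, 22}, right has 0 { }.
    Root 8: left subtree has 0 nodes { }, right has 3 {39, 3, 22}.
      Root 39: left subtree has 0 nodes { }, right has 2 {3, 22}.
        Root 22: left subtree has 1 node {3}, right has 0 { }.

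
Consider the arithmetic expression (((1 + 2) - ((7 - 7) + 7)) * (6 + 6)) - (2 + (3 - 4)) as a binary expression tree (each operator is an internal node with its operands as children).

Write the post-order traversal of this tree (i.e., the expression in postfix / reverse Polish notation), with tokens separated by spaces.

Post-order on an expression tree gives postfix notation: for each operator, emit left operand, right operand, then the operator.

1 2 + 7 7 - 7 + - 6 6 + * 2 3 4 - + -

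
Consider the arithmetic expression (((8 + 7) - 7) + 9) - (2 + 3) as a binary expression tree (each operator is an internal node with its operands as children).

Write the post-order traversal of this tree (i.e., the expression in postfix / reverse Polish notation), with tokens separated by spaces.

8 7 + 7 - 9 + 2 3 + -

Post-order on an expression tree gives postfix notation: for each operator, emit left operand, right operand, then the operator.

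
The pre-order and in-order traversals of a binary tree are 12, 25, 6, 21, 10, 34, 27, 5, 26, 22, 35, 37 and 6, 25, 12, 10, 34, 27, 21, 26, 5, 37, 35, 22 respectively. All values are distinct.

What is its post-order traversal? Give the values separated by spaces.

The first element of pre-order is the root; it splits in-order into left and right subtrees.
Root 12: left subtree has 2 nodes {6, 25}, right has 9 {10, 34, 27, 21, 26, 5, 37, 35, 22}.
  Root 25: left subtree has 1 node {6}, right has 0 { }.
  Root 21: left subtree has 3 nodes {10, 34, 27}, right has 5 {26, 5, 37, 35, 22}.
    Root 10: left subtree has 0 nodes { }, right has 2 {34, 27}.
      Root 34: left subtree has 0 nodes { }, right has 1 {27}.
    Root 5: left subtree has 1 node {26}, right has 3 {37, 35, 22}.
      Root 22: left subtree has 2 nodes {37, 35}, right has 0 { }.
        Root 35: left subtree has 1 node {37}, right has 0 { }.

6 25 27 34 10 26 37 35 22 5 21 12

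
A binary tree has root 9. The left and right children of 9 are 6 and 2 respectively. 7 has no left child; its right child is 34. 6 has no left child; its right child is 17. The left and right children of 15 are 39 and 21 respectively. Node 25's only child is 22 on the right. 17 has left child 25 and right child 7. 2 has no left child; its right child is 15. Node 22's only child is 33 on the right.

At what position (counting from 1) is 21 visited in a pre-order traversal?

12

Pre-order visits the node, then its left subtree, then its right subtree.
Visit 9.
At 9: go left to 6.
  Visit 6.
  At 6: no left child.
  At 6: go right to 17.
    Visit 17.
    At 17: go left to 25.
      Visit 25.
      At 25: no left child.
      At 25: go right to 22.
        Visit 22.
        At 22: no left child.
        At 22: go right to 33.
          33 is a leaf — visit 33.
    At 17: go right to 7.
      Visit 7.
      At 7: no left child.
      At 7: go right to 34.
        34 is a leaf — visit 34.
At 9: go right to 2.
  Visit 2.
  At 2: no left child.
  At 2: go right to 15.
    Visit 15.
    At 15: go left to 39.
      39 is a leaf — visit 39.
    At 15: go right to 21.
      21 is a leaf — visit 21.
Full pre-order sequence: 9, 6, 17, 25, 22, 33, 7, 34, 2, 15, 39, 21.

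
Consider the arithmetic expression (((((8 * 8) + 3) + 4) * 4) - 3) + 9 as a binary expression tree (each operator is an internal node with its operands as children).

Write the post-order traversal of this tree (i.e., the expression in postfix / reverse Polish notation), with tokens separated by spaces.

Post-order on an expression tree gives postfix notation: for each operator, emit left operand, right operand, then the operator.

8 8 * 3 + 4 + 4 * 3 - 9 +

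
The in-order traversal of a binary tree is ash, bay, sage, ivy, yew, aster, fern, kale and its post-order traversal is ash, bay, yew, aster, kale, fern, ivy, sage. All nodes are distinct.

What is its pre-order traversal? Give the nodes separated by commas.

sage, bay, ash, ivy, fern, aster, yew, kale

The last element of post-order is the root; it splits in-order into left and right subtrees.
Root sage: left subtree has 2 nodes {ash, bay}, right has 5 {ivy, yew, aster, fern, kale}.
  Root bay: left subtree has 1 node {ash}, right has 0 { }.
  Root ivy: left subtree has 0 nodes { }, right has 4 {yew, aster, fern, kale}.
    Root fern: left subtree has 2 nodes {yew, aster}, right has 1 {kale}.
      Root aster: left subtree has 1 node {yew}, right has 0 { }.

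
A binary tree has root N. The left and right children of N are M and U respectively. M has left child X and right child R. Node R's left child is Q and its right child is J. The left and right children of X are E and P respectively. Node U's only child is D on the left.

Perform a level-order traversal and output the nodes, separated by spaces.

Level-order visits nodes level by level from the root, left to right within each level.
Level 0: N
Level 1: M, U
Level 2: X, R, D
Level 3: E, P, Q, J

N M U X R D E P Q J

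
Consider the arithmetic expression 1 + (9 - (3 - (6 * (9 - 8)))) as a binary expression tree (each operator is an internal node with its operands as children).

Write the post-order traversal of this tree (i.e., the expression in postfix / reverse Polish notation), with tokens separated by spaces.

1 9 3 6 9 8 - * - - +

Post-order on an expression tree gives postfix notation: for each operator, emit left operand, right operand, then the operator.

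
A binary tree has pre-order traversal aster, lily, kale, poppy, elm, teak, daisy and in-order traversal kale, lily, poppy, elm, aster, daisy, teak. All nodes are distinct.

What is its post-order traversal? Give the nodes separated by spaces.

The first element of pre-order is the root; it splits in-order into left and right subtrees.
Root aster: left subtree has 4 nodes {kale, lily, poppy, elm}, right has 2 {daisy, teak}.
  Root lily: left subtree has 1 node {kale}, right has 2 {poppy, elm}.
    Root poppy: left subtree has 0 nodes { }, right has 1 {elm}.
  Root teak: left subtree has 1 node {daisy}, right has 0 { }.

kale elm poppy lily daisy teak aster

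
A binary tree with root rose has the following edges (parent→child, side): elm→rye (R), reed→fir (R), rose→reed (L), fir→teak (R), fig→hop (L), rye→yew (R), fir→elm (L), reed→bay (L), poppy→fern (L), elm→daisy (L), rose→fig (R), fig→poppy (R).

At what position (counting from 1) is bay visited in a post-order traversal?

1

Post-order visits the left subtree, then the right subtree, then the node.
At rose: go left to reed.
  At reed: go left to bay.
    bay is a leaf — visit bay.
  At reed: go right to fir.
    At fir: go left to elm.
      At elm: go left to daisy.
        daisy is a leaf — visit daisy.
      At elm: go right to rye.
        At rye: no left child.
        At rye: go right to yew.
          yew is a leaf — visit yew.
        Visit rye.
      Visit elm.
    At fir: go right to teak.
      teak is a leaf — visit teak.
    Visit fir.
  Visit reed.
At rose: go right to fig.
  At fig: go left to hop.
    hop is a leaf — visit hop.
  At fig: go right to poppy.
    At poppy: go left to fern.
      fern is a leaf — visit fern.
    At poppy: no right child.
    Visit poppy.
  Visit fig.
Visit rose.
Full post-order sequence: bay, daisy, yew, rye, elm, teak, fir, reed, hop, fern, poppy, fig, rose.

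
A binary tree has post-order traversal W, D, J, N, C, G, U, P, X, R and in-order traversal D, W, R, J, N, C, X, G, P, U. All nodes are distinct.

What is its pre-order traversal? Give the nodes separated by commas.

R, D, W, X, C, N, J, P, G, U

The last element of post-order is the root; it splits in-order into left and right subtrees.
Root R: left subtree has 2 nodes {D, W}, right has 7 {J, N, C, X, G, P, U}.
  Root D: left subtree has 0 nodes { }, right has 1 {W}.
  Root X: left subtree has 3 nodes {J, N, C}, right has 3 {G, P, U}.
    Root C: left subtree has 2 nodes {J, N}, right has 0 { }.
      Root N: left subtree has 1 node {J}, right has 0 { }.
    Root P: left subtree has 1 node {G}, right has 1 {U}.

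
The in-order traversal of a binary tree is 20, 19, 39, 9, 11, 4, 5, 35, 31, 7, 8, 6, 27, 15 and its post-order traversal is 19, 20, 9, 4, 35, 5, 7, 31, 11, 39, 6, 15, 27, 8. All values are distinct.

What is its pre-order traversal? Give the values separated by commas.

8, 39, 20, 19, 11, 9, 31, 5, 4, 35, 7, 27, 6, 15

The last element of post-order is the root; it splits in-order into left and right subtrees.
Root 8: left subtree has 10 nodes {20, 19, 39, 9, 11, 4, 5, 35, 31, 7}, right has 3 {6, 27, 15}.
  Root 39: left subtree has 2 nodes {20, 19}, right has 7 {9, 11, 4, 5, 35, 31, 7}.
    Root 20: left subtree has 0 nodes { }, right has 1 {19}.
    Root 11: left subtree has 1 node {9}, right has 5 {4, 5, 35, 31, 7}.
      Root 31: left subtree has 3 nodes {4, 5, 35}, right has 1 {7}.
        Root 5: left subtree has 1 node {4}, right has 1 {35}.
  Root 27: left subtree has 1 node {6}, right has 1 {15}.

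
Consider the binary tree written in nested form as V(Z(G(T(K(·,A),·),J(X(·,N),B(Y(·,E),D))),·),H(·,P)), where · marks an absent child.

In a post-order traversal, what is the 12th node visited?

Z

Post-order visits the left subtree, then the right subtree, then the node.
At V: go left to Z.
  At Z: go left to G.
    At G: go left to T.
      At T: go left to K.
        At K: no left child.
        At K: go right to A.
          A is a leaf — visit A.
        Visit K.
      At T: no right child.
      Visit T.
    At G: go right to J.
      At J: go left to X.
        At X: no left child.
        At X: go right to N.
          N is a leaf — visit N.
        Visit X.
      At J: go right to B.
        At B: go left to Y.
          At Y: no left child.
          At Y: go right to E.
            E is a leaf — visit E.
          Visit Y.
        At B: go right to D.
          D is a leaf — visit D.
        Visit B.
      Visit J.
    Visit G.
  At Z: no right child.
  Visit Z.
At V: go right to H.
  At H: no left child.
  At H: go right to P.
    P is a leaf — visit P.
  Visit H.
Visit V.
Full post-order sequence: A, K, T, N, X, E, Y, D, B, J, G, Z, P, H, V.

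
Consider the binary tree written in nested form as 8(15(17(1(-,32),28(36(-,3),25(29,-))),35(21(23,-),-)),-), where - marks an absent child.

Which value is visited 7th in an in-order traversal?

29

In-order visits the left subtree, then the node, then the right subtree.
At 8: go left to 15.
  At 15: go left to 17.
    At 17: go left to 1.
      At 1: no left child.
      Visit 1.
      At 1: go right to 32.
        32 is a leaf — visit 32.
    Visit 17.
    At 17: go right to 28.
      At 28: go left to 36.
        At 36: no left child.
        Visit 36.
        At 36: go right to 3.
          3 is a leaf — visit 3.
      Visit 28.
      At 28: go right to 25.
        At 25: go left to 29.
          29 is a leaf — visit 29.
        Visit 25.
        At 25: no right child.
  Visit 15.
  At 15: go right to 35.
    At 35: go left to 21.
      At 21: go left to 23.
        23 is a leaf — visit 23.
      Visit 21.
      At 21: no right child.
    Visit 35.
    At 35: no right child.
Visit 8.
At 8: no right child.
Full in-order sequence: 1, 32, 17, 36, 3, 28, 29, 25, 15, 23, 21, 35, 8.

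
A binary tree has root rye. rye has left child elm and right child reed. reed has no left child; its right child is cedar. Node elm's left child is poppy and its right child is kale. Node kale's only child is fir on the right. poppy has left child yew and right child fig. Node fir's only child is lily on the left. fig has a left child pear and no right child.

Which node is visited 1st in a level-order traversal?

rye

Level-order visits nodes level by level from the root, left to right within each level.
Level 0: rye
Level 1: elm, reed
Level 2: poppy, kale, cedar
Level 3: yew, fig, fir
Level 4: pear, lily
Full level-order sequence: rye, elm, reed, poppy, kale, cedar, yew, fig, fir, pear, lily.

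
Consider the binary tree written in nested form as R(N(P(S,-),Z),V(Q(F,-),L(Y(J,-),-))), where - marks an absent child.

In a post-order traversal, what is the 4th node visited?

N

Post-order visits the left subtree, then the right subtree, then the node.
At R: go left to N.
  At N: go left to P.
    At P: go left to S.
      S is a leaf — visit S.
    At P: no right child.
    Visit P.
  At N: go right to Z.
    Z is a leaf — visit Z.
  Visit N.
At R: go right to V.
  At V: go left to Q.
    At Q: go left to F.
      F is a leaf — visit F.
    At Q: no right child.
    Visit Q.
  At V: go right to L.
    At L: go left to Y.
      At Y: go left to J.
        J is a leaf — visit J.
      At Y: no right child.
      Visit Y.
    At L: no right child.
    Visit L.
  Visit V.
Visit R.
Full post-order sequence: S, P, Z, N, F, Q, J, Y, L, V, R.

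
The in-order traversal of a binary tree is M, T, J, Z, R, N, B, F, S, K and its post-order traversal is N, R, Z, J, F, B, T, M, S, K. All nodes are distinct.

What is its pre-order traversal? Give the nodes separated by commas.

The last element of post-order is the root; it splits in-order into left and right subtrees.
Root K: left subtree has 9 nodes {M, T, J, Z, R, N, B, F, S}, right has 0 { }.
  Root S: left subtree has 8 nodes {M, T, J, Z, R, N, B, F}, right has 0 { }.
    Root M: left subtree has 0 nodes { }, right has 7 {T, J, Z, R, N, B, F}.
      Root T: left subtree has 0 nodes { }, right has 6 {J, Z, R, N, B, F}.
        Root B: left subtree has 4 nodes {J, Z, R, N}, right has 1 {F}.
          Root J: left subtree has 0 nodes { }, right has 3 {Z, R, N}.
            Root Z: left subtree has 0 nodes { }, right has 2 {R, N}.
              Root R: left subtree has 0 nodes { }, right has 1 {N}.

K, S, M, T, B, J, Z, R, N, F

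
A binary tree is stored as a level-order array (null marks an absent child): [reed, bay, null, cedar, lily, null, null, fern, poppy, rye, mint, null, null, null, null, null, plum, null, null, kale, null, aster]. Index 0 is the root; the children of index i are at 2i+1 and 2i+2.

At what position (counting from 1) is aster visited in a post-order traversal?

Post-order visits the left subtree, then the right subtree, then the node.
At reed: go left to bay.
  At bay: go left to cedar.
    At cedar: go left to fern.
      At fern: no left child.
      At fern: go right to plum.
        plum is a leaf — visit plum.
      Visit fern.
    At cedar: go right to poppy.
      poppy is a leaf — visit poppy.
    Visit cedar.
  At bay: go right to lily.
    At lily: go left to rye.
      At rye: go left to kale.
        kale is a leaf — visit kale.
      At rye: no right child.
      Visit rye.
    At lily: go right to mint.
      At mint: go left to aster.
        aster is a leaf — visit aster.
      At mint: no right child.
      Visit mint.
    Visit lily.
  Visit bay.
At reed: no right child.
Visit reed.
Full post-order sequence: plum, fern, poppy, cedar, kale, rye, aster, mint, lily, bay, reed.

7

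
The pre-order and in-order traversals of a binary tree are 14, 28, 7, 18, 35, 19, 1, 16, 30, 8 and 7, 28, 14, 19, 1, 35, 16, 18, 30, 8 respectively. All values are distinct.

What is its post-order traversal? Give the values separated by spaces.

The first element of pre-order is the root; it splits in-order into left and right subtrees.
Root 14: left subtree has 2 nodes {7, 28}, right has 7 {19, 1, 35, 16, 18, 30, 8}.
  Root 28: left subtree has 1 node {7}, right has 0 { }.
  Root 18: left subtree has 4 nodes {19, 1, 35, 16}, right has 2 {30, 8}.
    Root 35: left subtree has 2 nodes {19, 1}, right has 1 {16}.
      Root 19: left subtree has 0 nodes { }, right has 1 {1}.
    Root 30: left subtree has 0 nodes { }, right has 1 {8}.

7 28 1 19 16 35 8 30 18 14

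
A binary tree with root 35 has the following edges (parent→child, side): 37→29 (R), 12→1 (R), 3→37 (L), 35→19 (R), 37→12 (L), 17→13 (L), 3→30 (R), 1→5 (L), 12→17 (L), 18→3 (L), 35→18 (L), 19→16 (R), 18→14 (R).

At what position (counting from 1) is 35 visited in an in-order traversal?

12

In-order visits the left subtree, then the node, then the right subtree.
At 35: go left to 18.
  At 18: go left to 3.
    At 3: go left to 37.
      At 37: go left to 12.
        At 12: go left to 17.
          At 17: go left to 13.
            13 is a leaf — visit 13.
          Visit 17.
          At 17: no right child.
        Visit 12.
        At 12: go right to 1.
          At 1: go left to 5.
            5 is a leaf — visit 5.
          Visit 1.
          At 1: no right child.
      Visit 37.
      At 37: go right to 29.
        29 is a leaf — visit 29.
    Visit 3.
    At 3: go right to 30.
      30 is a leaf — visit 30.
  Visit 18.
  At 18: go right to 14.
    14 is a leaf — visit 14.
Visit 35.
At 35: go right to 19.
  At 19: no left child.
  Visit 19.
  At 19: go right to 16.
    16 is a leaf — visit 16.
Full in-order sequence: 13, 17, 12, 5, 1, 37, 29, 3, 30, 18, 14, 35, 19, 16.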